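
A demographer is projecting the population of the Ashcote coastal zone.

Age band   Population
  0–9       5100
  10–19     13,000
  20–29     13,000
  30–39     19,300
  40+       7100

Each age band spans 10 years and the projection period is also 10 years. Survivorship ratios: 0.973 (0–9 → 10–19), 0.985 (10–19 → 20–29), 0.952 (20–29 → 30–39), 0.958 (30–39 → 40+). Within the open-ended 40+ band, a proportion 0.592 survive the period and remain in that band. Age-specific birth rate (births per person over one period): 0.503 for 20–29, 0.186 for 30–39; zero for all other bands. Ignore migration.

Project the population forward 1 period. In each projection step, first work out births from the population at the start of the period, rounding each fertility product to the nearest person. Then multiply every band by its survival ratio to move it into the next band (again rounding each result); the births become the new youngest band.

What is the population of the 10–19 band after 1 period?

4962

After projecting period 1:
Births: 13000 * 0.503 = 6539  |  19300 * 0.186 = 3590 ⇒ total 10129
10–19: 5100 * 0.973 = 4962
20–29: 13000 * 0.985 = 12805
30–39: 13000 * 0.952 = 12376
40+: 19300 * 0.958 + 7100 * 0.592 = 18489 + 4203 = 22692
Giving 10129 / 4962 / 12805 / 12376 / 22692.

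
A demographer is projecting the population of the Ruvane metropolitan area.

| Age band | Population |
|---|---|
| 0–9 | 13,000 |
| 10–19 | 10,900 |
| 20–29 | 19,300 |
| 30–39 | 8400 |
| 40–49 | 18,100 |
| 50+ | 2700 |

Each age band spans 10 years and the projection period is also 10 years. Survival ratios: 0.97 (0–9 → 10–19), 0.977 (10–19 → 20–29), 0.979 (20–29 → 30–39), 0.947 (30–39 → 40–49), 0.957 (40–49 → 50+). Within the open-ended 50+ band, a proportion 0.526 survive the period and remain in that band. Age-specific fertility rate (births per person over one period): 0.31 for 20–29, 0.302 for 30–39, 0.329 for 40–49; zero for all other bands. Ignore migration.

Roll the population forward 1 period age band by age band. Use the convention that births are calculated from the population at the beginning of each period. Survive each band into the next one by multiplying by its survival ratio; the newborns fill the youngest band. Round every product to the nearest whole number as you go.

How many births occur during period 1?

14475

Call the bands 1 to 6, youngest first.
[period 1]
Births: 19300 * 0.31 = 5983 ; 8400 * 0.302 = 2537 ; 18100 * 0.329 = 5955 — total 14475
Band 2: 13000 * 0.97 = 12610
Band 3: 10900 * 0.977 = 10649
Band 4: 19300 * 0.979 = 18895
Band 5: 8400 * 0.947 = 7955
Band 6: 18100 * 0.957 + 2700 * 0.526 = 17322 + 1420 = 18742
→ [14475, 12610, 10649, 18895, 7955, 18742]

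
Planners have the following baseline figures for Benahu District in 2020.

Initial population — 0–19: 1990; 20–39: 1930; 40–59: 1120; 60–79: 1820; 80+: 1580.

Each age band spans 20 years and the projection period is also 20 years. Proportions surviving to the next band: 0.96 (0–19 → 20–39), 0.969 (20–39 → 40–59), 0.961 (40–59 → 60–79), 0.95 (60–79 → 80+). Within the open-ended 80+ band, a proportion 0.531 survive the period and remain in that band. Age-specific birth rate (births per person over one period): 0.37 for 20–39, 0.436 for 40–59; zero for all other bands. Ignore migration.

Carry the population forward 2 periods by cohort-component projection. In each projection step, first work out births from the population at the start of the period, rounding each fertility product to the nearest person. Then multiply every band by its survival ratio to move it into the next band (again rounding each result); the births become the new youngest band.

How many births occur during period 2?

1522

[period 1]
Births: 1930 × 0.37 = 714  |  1120 × 0.436 = 488 ⇒ total 1202
20–39: 1990 × 0.96 = 1910
40–59: 1930 × 0.969 = 1870
60–79: 1120 × 0.961 = 1076
80+: 1820 × 0.95 + 1580 × 0.531 = 1729 + 839 = 2568
Population now: 0–19=1202, 20–39=1910, 40–59=1870, 60–79=1076, 80+=2568
[period 2]
Births: 1910 × 0.37 = 707  |  1870 × 0.436 = 815 ⇒ total 1522
20–39: 1202 × 0.96 = 1154
40–59: 1910 × 0.969 = 1851
60–79: 1870 × 0.961 = 1797
80+: 1076 × 0.95 + 2568 × 0.531 = 1022 + 1364 = 2386
Population now: 0–19=1522, 20–39=1154, 40–59=1851, 60–79=1797, 80+=2386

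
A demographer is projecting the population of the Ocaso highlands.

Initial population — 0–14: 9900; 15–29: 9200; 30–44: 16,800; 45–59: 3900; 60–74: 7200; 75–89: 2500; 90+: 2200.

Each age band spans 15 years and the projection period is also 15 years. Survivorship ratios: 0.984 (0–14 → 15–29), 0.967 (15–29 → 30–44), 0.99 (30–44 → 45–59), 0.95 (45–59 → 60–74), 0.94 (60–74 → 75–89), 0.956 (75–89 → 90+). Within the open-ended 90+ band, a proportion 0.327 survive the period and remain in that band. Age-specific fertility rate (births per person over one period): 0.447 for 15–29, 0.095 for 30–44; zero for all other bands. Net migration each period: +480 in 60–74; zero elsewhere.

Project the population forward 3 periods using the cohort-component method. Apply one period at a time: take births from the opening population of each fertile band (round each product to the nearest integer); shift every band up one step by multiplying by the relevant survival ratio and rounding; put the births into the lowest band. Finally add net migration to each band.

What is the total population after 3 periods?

Numbering the groups 1..7 from youngest to oldest:
— Period 1 —
Births: 9200 × 0.447 = 4112  |  16800 × 0.095 = 1596 — total 5708
Group 2: 9900 × 0.984 = 9742
Group 3: 9200 × 0.967 = 8896
Group 4: 16800 × 0.99 = 16632
Group 5: 3900 × 0.95 = 3705
Group 6: 7200 × 0.94 = 6768
Group 7: 2500 × 0.956 + 2200 × 0.327 = 2390 + 719 = 3109
Net migration: Group 5 + 480 → 4185
Giving 5708 / 9742 / 8896 / 16632 / 4185 / 6768 / 3109.
— Period 2 —
Births: 9742 × 0.447 = 4355  |  8896 × 0.095 = 845 — total 5200
Group 2: 5708 × 0.984 = 5617
Group 3: 9742 × 0.967 = 9421
Group 4: 8896 × 0.99 = 8807
Group 5: 16632 × 0.95 = 15800
Group 6: 4185 × 0.94 = 3934
Group 7: 6768 × 0.956 + 3109 × 0.327 = 6470 + 1017 = 7487
Net migration: Group 5 + 480 → 16280
Giving 5200 / 5617 / 9421 / 8807 / 16280 / 3934 / 7487.
— Period 3 —
Births: 5617 × 0.447 = 2511  |  9421 × 0.095 = 895 — total 3406
Group 2: 5200 × 0.984 = 5117
Group 3: 5617 × 0.967 = 5432
Group 4: 9421 × 0.99 = 9327
Group 5: 8807 × 0.95 = 8367
Group 6: 16280 × 0.94 = 15303
Group 7: 3934 × 0.956 + 7487 × 0.327 = 3761 + 2448 = 6209
Net migration: Group 5 + 480 → 8847
Giving 3406 / 5117 / 5432 / 9327 / 8847 / 15303 / 6209.
Total after period 3: 3406 + 5117 + 5432 + 9327 + 8847 + 15303 + 6209 = 53641

53641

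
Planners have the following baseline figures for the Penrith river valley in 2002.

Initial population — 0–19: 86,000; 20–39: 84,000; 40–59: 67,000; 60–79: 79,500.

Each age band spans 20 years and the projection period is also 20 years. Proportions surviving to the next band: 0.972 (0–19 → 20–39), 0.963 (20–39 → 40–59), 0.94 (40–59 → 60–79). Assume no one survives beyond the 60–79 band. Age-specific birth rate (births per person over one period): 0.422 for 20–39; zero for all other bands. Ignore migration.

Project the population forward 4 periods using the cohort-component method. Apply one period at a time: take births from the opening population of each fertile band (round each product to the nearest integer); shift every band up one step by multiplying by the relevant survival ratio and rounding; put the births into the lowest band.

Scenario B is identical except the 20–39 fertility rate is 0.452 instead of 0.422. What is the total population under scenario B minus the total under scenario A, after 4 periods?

8778

Numbering the groups 1..4 from youngest to oldest:
— Period 1 —
Births: 84000 * 0.422 = 35448
Group 2: 86000 * 0.972 = 83592
Group 3: 84000 * 0.963 = 80892
Group 4: 67000 * 0.94 = 62980
Population now: 0–19=35448, 20–39=83592, 40–59=80892, 60–79=62980
— Period 2 —
Births: 83592 * 0.422 = 35276
Group 2: 35448 * 0.972 = 34455
Group 3: 83592 * 0.963 = 80499
Group 4: 80892 * 0.94 = 76038
Population now: 0–19=35276, 20–39=34455, 40–59=80499, 60–79=76038
— Period 3 —
Births: 34455 * 0.422 = 14540
Group 2: 35276 * 0.972 = 34288
Group 3: 34455 * 0.963 = 33180
Group 4: 80499 * 0.94 = 75669
Population now: 0–19=14540, 20–39=34288, 40–59=33180, 60–79=75669
— Period 4 —
Births: 34288 * 0.422 = 14470
Group 2: 14540 * 0.972 = 14133
Group 3: 34288 * 0.963 = 33019
Group 4: 33180 * 0.94 = 31189
Population now: 0–19=14470, 20–39=14133, 40–59=33019, 60–79=31189
Scenario A total after 4 periods: 92811
Scenario B projection —
— Period 1 —
Births: 84000 * 0.452 = 37968
Group 2: 86000 * 0.972 = 83592
Group 3: 84000 * 0.963 = 80892
Group 4: 67000 * 0.94 = 62980
Population now: 0–19=37968, 20–39=83592, 40–59=80892, 60–79=62980
— Period 2 —
Births: 83592 * 0.452 = 37784
Group 2: 37968 * 0.972 = 36905
Group 3: 83592 * 0.963 = 80499
Group 4: 80892 * 0.94 = 76038
Population now: 0–19=37784, 20–39=36905, 40–59=80499, 60–79=76038
— Period 3 —
Births: 36905 * 0.452 = 16681
Group 2: 37784 * 0.972 = 36726
Group 3: 36905 * 0.963 = 35540
Group 4: 80499 * 0.94 = 75669
Population now: 0–19=16681, 20–39=36726, 40–59=35540, 60–79=75669
— Period 4 —
Births: 36726 * 0.452 = 16600
Group 2: 16681 * 0.972 = 16214
Group 3: 36726 * 0.963 = 35367
Group 4: 35540 * 0.94 = 33408
Population now: 0–19=16600, 20–39=16214, 40–59=35367, 60–79=33408
Scenario B total after 4 periods: 101589
Difference B − A = 101589 − 92811 = 8778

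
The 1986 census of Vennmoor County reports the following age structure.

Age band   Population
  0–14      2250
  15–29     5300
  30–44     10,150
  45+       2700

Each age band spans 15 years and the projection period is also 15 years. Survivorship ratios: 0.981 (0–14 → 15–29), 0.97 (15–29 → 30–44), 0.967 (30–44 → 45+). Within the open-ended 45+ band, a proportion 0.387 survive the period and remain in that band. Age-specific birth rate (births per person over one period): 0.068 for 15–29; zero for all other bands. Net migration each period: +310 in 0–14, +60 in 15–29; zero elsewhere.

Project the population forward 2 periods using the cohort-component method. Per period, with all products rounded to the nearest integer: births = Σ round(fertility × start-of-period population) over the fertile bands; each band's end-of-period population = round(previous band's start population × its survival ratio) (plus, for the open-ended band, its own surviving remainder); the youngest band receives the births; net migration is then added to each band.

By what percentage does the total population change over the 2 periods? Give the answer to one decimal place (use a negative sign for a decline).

Period 1:
Births: 5300 × 0.068 = 360
15–29: 2250 × 0.981 = 2207
30–44: 5300 × 0.97 = 5141
45+: 10150 × 0.967 + 2700 × 0.387 = 9815 + 1045 = 10860
Net migration: 0–14 + 310 → 670; 15–29 + 60 → 2267
Giving 670 / 2267 / 5141 / 10860.
Period 2:
Births: 2267 × 0.068 = 154
15–29: 670 × 0.981 = 657
30–44: 2267 × 0.97 = 2199
45+: 5141 × 0.967 + 10860 × 0.387 = 4971 + 4203 = 9174
Net migration: 0–14 + 310 → 464; 15–29 + 60 → 717
Giving 464 / 717 / 2199 / 9174.
Total: 20400 → 12554; change = -7846; percentage change = -38.5%

-38.5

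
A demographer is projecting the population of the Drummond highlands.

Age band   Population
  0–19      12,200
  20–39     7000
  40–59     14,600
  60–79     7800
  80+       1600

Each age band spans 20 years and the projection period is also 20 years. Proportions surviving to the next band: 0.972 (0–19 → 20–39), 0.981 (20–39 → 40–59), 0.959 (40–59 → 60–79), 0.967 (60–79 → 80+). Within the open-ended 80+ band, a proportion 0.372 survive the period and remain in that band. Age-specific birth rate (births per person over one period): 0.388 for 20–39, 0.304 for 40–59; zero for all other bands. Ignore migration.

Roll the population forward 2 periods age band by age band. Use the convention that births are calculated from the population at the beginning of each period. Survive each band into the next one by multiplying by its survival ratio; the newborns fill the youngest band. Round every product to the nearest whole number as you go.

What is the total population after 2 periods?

48427

Period 1:
Births: 7000 × 0.388 = 2716  |  14600 × 0.304 = 4438 — total 7154
20–39: 12200 × 0.972 = 11858
40–59: 7000 × 0.981 = 6867
60–79: 14600 × 0.959 = 14001
80+: 7800 × 0.967 + 1600 × 0.372 = 7543 + 595 = 8138
→ [7154, 11858, 6867, 14001, 8138]
Period 2:
Births: 11858 × 0.388 = 4601  |  6867 × 0.304 = 2088 — total 6689
20–39: 7154 × 0.972 = 6954
40–59: 11858 × 0.981 = 11633
60–79: 6867 × 0.959 = 6585
80+: 14001 × 0.967 + 8138 × 0.372 = 13539 + 3027 = 16566
→ [6689, 6954, 11633, 6585, 16566]
Total after period 2: 6689 + 6954 + 11633 + 6585 + 16566 = 48427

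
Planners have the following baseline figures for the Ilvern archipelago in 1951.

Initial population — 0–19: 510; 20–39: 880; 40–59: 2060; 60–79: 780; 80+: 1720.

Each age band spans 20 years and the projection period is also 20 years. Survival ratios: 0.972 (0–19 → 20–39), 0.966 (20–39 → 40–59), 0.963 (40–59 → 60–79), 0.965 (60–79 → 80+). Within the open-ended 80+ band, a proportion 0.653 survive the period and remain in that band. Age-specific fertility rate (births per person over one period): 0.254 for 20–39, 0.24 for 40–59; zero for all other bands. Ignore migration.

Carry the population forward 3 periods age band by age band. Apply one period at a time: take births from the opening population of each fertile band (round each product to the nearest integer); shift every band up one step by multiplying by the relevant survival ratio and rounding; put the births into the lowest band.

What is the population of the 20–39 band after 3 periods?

321

— Period 1 —
Births: 880 × 0.254 = 224  |  2060 × 0.24 = 494 — total 718
20–39: 510 × 0.972 = 496
40–59: 880 × 0.966 = 850
60–79: 2060 × 0.963 = 1984
80+: 780 × 0.965 + 1720 × 0.653 = 753 + 1123 = 1876
Population now: 0–19=718, 20–39=496, 40–59=850, 60–79=1984, 80+=1876
— Period 2 —
Births: 496 × 0.254 = 126  |  850 × 0.24 = 204 — total 330
20–39: 718 × 0.972 = 698
40–59: 496 × 0.966 = 479
60–79: 850 × 0.963 = 819
80+: 1984 × 0.965 + 1876 × 0.653 = 1915 + 1225 = 3140
Population now: 0–19=330, 20–39=698, 40–59=479, 60–79=819, 80+=3140
— Period 3 —
Births: 698 × 0.254 = 177  |  479 × 0.24 = 115 — total 292
20–39: 330 × 0.972 = 321
40–59: 698 × 0.966 = 674
60–79: 479 × 0.963 = 461
80+: 819 × 0.965 + 3140 × 0.653 = 790 + 2050 = 2840
Population now: 0–19=292, 20–39=321, 40–59=674, 60–79=461, 80+=2840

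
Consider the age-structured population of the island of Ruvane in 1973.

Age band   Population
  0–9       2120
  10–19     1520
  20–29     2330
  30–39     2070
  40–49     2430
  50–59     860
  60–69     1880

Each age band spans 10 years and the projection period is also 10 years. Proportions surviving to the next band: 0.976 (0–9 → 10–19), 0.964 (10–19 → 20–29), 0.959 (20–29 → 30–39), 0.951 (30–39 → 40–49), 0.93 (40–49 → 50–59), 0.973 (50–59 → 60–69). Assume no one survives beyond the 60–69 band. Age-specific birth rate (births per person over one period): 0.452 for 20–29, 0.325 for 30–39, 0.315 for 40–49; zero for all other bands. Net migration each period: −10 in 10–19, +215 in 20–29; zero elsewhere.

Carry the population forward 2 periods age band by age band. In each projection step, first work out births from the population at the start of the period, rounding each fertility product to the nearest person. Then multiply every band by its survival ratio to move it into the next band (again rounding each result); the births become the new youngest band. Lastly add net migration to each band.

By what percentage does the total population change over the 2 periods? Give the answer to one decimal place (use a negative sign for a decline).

Call the groups 1 to 7, youngest first.
Period 1:
Births: 2330 * 0.452 = 1053 ; 2070 * 0.325 = 673 ; 2430 * 0.315 = 765 — total 2491
Group 2: 2120 * 0.976 = 2069
Group 3: 1520 * 0.964 = 1465
Group 4: 2330 * 0.959 = 2234
Group 5: 2070 * 0.951 = 1969
Group 6: 2430 * 0.93 = 2260
Group 7: 860 * 0.973 = 837
Net migration: Group 2 − 10 → 2059; Group 3 + 215 → 1680
Population now: 0–9=2491, 10–19=2059, 20–29=1680, 30–39=2234, 40–49=1969, 50–59=2260, 60–69=837
Period 2:
Births: 1680 * 0.452 = 759 ; 2234 * 0.325 = 726 ; 1969 * 0.315 = 620 — total 2105
Group 2: 2491 * 0.976 = 2431
Group 3: 2059 * 0.964 = 1985
Group 4: 1680 * 0.959 = 1611
Group 5: 2234 * 0.951 = 2125
Group 6: 1969 * 0.93 = 1831
Group 7: 2260 * 0.973 = 2199
Net migration: Group 2 − 10 → 2421; Group 3 + 215 → 2200
Population now: 0–9=2105, 10–19=2421, 20–29=2200, 30–39=1611, 40–49=2125, 50–59=1831, 60–69=2199
Total: 13210 → 14492; change = 1282; percentage change = 9.7%

9.7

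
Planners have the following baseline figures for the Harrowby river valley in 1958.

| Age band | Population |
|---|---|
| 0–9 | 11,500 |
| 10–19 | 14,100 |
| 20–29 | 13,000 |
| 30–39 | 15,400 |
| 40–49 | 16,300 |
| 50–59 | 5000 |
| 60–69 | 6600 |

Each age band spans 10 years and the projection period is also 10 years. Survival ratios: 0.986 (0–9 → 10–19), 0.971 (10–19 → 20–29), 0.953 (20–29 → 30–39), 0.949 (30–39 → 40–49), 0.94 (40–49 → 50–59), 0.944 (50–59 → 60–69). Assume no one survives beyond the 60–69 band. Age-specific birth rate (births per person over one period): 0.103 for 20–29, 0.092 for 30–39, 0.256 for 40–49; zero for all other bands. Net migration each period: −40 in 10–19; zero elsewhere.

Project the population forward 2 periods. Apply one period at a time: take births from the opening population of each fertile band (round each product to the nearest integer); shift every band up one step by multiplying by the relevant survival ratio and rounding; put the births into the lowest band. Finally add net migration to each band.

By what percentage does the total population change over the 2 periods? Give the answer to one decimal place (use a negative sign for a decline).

-5.9

(Groups numbered youngest = 1 to oldest = 7.)
Period 1:
Births: 13000 × 0.103 = 1339, 15400 × 0.092 = 1417, 16300 × 0.256 = 4173 → total 6929
Group 2: 11500 × 0.986 = 11339
Group 3: 14100 × 0.971 = 13691
Group 4: 13000 × 0.953 = 12389
Group 5: 15400 × 0.949 = 14615
Group 6: 16300 × 0.94 = 15322
Group 7: 5000 × 0.944 = 4720
Net migration: Group 2 − 40 → 11299
End of period: [6929, 11299, 13691, 12389, 14615, 15322, 4720]
Period 2:
Births: 13691 × 0.103 = 1410, 12389 × 0.092 = 1140, 14615 × 0.256 = 3741 → total 6291
Group 2: 6929 × 0.986 = 6832
Group 3: 11299 × 0.971 = 10971
Group 4: 13691 × 0.953 = 13048
Group 5: 12389 × 0.949 = 11757
Group 6: 14615 × 0.94 = 13738
Group 7: 15322 × 0.944 = 14464
Net migration: Group 2 − 40 → 6792
End of period: [6291, 6792, 10971, 13048, 11757, 13738, 14464]
Total: 81900 → 77061; change = -4839; percentage change = -5.9%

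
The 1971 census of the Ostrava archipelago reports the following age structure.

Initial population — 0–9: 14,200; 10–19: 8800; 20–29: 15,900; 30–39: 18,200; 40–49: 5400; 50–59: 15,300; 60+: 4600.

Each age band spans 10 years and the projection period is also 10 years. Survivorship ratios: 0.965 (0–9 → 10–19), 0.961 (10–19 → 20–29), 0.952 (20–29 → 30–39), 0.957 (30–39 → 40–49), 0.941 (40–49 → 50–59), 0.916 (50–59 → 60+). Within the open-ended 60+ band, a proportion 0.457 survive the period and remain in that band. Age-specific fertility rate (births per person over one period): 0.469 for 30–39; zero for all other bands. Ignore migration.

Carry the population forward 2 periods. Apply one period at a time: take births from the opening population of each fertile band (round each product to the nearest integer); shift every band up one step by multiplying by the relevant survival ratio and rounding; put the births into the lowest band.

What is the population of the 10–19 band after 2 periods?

Let band 1 be 0–9 through band 7 = 60+.
Period 1.
Births: 18200 × 0.469 = 8536
Band 2: 14200 × 0.965 = 13703
Band 3: 8800 × 0.961 = 8457
Band 4: 15900 × 0.952 = 15137
Band 5: 18200 × 0.957 = 17417
Band 6: 5400 × 0.941 = 5081
Band 7: 15300 × 0.916 + 4600 × 0.457 = 14015 + 2102 = 16117
Giving 8536 / 13703 / 8457 / 15137 / 17417 / 5081 / 16117.
Period 2.
Births: 15137 × 0.469 = 7099
Band 2: 8536 × 0.965 = 8237
Band 3: 13703 × 0.961 = 13169
Band 4: 8457 × 0.952 = 8051
Band 5: 15137 × 0.957 = 14486
Band 6: 17417 × 0.941 = 16389
Band 7: 5081 × 0.916 + 16117 × 0.457 = 4654 + 7365 = 12019
Giving 7099 / 8237 / 13169 / 8051 / 14486 / 16389 / 12019.

8237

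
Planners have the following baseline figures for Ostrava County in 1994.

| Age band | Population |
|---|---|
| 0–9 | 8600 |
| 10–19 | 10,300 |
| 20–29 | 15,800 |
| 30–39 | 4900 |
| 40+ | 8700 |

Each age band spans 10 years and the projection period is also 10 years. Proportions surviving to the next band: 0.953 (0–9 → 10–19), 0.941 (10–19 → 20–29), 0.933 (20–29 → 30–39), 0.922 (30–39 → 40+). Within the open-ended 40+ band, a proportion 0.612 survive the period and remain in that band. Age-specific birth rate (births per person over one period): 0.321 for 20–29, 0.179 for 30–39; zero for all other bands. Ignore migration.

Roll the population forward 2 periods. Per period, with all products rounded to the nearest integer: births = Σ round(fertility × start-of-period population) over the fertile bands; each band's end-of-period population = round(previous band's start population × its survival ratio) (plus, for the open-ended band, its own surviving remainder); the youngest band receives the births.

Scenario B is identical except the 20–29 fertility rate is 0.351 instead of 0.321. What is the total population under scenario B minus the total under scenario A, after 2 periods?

Numbering the bands 1..5 from youngest to oldest:
After projecting period 1:
Births: 15800 × 0.321 = 5072 ; 4900 × 0.179 = 877 → total 5949
Band 2: 8600 × 0.953 = 8196
Band 3: 10300 × 0.941 = 9692
Band 4: 15800 × 0.933 = 14741
Band 5: 4900 × 0.922 + 8700 × 0.612 = 4518 + 5324 = 9842
Giving 5949 / 8196 / 9692 / 14741 / 9842.
After projecting period 2:
Births: 9692 × 0.321 = 3111 ; 14741 × 0.179 = 2639 → total 5750
Band 2: 5949 × 0.953 = 5669
Band 3: 8196 × 0.941 = 7712
Band 4: 9692 × 0.933 = 9043
Band 5: 14741 × 0.922 + 9842 × 0.612 = 13591 + 6023 = 19614
Giving 5750 / 5669 / 7712 / 9043 / 19614.
Scenario A total after 2 periods: 47788
Scenario B projection —
After projecting period 1:
Births: 15800 × 0.351 = 5546 ; 4900 × 0.179 = 877 → total 6423
Band 2: 8600 × 0.953 = 8196
Band 3: 10300 × 0.941 = 9692
Band 4: 15800 × 0.933 = 14741
Band 5: 4900 × 0.922 + 8700 × 0.612 = 4518 + 5324 = 9842
Giving 6423 / 8196 / 9692 / 14741 / 9842.
After projecting period 2:
Births: 9692 × 0.351 = 3402 ; 14741 × 0.179 = 2639 → total 6041
Band 2: 6423 × 0.953 = 6121
Band 3: 8196 × 0.941 = 7712
Band 4: 9692 × 0.933 = 9043
Band 5: 14741 × 0.922 + 9842 × 0.612 = 13591 + 6023 = 19614
Giving 6041 / 6121 / 7712 / 9043 / 19614.
Scenario B total after 2 periods: 48531
Difference B − A = 48531 − 47788 = 743

743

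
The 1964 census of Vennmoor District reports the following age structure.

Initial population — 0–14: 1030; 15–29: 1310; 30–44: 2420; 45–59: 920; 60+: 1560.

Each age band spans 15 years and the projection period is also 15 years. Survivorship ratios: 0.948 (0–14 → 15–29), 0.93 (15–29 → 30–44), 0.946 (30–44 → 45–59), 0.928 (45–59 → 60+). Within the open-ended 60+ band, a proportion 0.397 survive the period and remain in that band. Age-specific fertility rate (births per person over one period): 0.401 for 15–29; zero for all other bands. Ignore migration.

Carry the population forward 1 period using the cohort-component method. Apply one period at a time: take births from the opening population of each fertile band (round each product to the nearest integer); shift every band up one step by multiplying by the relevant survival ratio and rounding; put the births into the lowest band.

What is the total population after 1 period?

6481

Call the bands 1 to 5, youngest first.
[period 1]
Births: 1310 * 0.401 = 525
Band 2: 1030 * 0.948 = 976
Band 3: 1310 * 0.93 = 1218
Band 4: 2420 * 0.946 = 2289
Band 5: 920 * 0.928 + 1560 * 0.397 = 854 + 619 = 1473
End of period: [525, 976, 1218, 2289, 1473]
Total after period 1: 525 + 976 + 1218 + 2289 + 1473 = 6481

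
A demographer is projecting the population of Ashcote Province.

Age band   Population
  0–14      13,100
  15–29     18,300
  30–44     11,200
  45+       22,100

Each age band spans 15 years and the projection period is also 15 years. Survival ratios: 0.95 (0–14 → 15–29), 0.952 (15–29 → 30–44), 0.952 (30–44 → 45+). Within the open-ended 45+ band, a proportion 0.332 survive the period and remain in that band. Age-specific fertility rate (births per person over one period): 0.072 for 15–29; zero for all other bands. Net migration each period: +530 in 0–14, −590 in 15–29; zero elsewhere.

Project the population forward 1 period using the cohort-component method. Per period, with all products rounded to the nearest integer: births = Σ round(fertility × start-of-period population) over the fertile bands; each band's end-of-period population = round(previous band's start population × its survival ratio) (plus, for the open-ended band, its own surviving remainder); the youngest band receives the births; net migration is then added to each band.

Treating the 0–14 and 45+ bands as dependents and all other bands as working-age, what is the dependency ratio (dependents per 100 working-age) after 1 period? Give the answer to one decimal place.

Period 1.
Births: 18300 × 0.072 = 1318
15–29: 13100 × 0.95 = 12445
30–44: 18300 × 0.952 = 17422
45+: 11200 × 0.952 + 22100 × 0.332 = 10662 + 7337 = 17999
Net migration: 0–14 + 530 → 1848; 15–29 − 590 → 11855
Population now: 0–14=1848, 15–29=11855, 30–44=17422, 45+=17999
Dependents (band 0–14 + band 45+) = 1848 + 17999 = 19847; working-age = 29277; ratio = 19847/29277 × 100 = 67.8

67.8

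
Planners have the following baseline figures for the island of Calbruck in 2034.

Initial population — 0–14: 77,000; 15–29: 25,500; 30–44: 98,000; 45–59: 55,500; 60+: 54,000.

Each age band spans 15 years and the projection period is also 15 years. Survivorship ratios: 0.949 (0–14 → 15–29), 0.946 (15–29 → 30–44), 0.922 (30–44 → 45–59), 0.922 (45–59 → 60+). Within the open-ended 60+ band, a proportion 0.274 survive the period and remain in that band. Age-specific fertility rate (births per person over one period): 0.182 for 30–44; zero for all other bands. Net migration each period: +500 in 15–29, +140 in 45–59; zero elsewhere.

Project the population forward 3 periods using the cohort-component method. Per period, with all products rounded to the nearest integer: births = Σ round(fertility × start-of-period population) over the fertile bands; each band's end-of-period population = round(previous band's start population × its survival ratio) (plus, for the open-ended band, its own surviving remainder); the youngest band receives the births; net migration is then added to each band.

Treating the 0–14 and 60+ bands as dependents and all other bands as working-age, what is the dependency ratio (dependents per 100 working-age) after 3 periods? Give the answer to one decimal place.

71.5

After projecting period 1:
Births: 98000 × 0.182 = 17836
15–29: 77000 × 0.949 = 73073
30–44: 25500 × 0.946 = 24123
45–59: 98000 × 0.922 = 90356
60+: 55500 × 0.922 + 54000 × 0.274 = 51171 + 14796 = 65967
Net migration: 15–29 + 500 → 73573; 45–59 + 140 → 90496
Giving 17836 / 73573 / 24123 / 90496 / 65967.
After projecting period 2:
Births: 24123 × 0.182 = 4390
15–29: 17836 × 0.949 = 16926
30–44: 73573 × 0.946 = 69600
45–59: 24123 × 0.922 = 22241
60+: 90496 × 0.922 + 65967 × 0.274 = 83437 + 18075 = 101512
Net migration: 15–29 + 500 → 17426; 45–59 + 140 → 22381
Giving 4390 / 17426 / 69600 / 22381 / 101512.
After projecting period 3:
Births: 69600 × 0.182 = 12667
15–29: 4390 × 0.949 = 4166
30–44: 17426 × 0.946 = 16485
45–59: 69600 × 0.922 = 64171
60+: 22381 × 0.922 + 101512 × 0.274 = 20635 + 27814 = 48449
Net migration: 15–29 + 500 → 4666; 45–59 + 140 → 64311
Giving 12667 / 4666 / 16485 / 64311 / 48449.
Dependents (band 0–14 + band 60+) = 12667 + 48449 = 61116; working-age = 85462; ratio = 61116/85462 × 100 = 71.5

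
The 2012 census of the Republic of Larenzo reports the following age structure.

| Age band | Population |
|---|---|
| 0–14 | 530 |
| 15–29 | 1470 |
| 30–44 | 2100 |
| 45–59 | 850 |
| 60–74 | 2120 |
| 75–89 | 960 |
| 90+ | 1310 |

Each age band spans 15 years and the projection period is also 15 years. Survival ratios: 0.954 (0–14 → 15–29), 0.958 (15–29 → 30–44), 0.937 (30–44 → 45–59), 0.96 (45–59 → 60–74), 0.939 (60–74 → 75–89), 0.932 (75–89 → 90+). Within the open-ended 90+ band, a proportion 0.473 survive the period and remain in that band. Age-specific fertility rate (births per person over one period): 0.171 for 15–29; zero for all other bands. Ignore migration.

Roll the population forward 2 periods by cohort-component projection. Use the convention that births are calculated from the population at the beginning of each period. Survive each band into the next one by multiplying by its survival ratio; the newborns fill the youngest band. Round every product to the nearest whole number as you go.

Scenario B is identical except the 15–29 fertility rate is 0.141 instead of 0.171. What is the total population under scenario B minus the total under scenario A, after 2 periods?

(Bands numbered youngest = 1 to oldest = 7.)
[period 1]
Births: 1470 * 0.171 = 251
Band 2: 530 * 0.954 = 506
Band 3: 1470 * 0.958 = 1408
Band 4: 2100 * 0.937 = 1968
Band 5: 850 * 0.96 = 816
Band 6: 2120 * 0.939 = 1991
Band 7: 960 * 0.932 + 1310 * 0.473 = 895 + 620 = 1515
End of period: [251, 506, 1408, 1968, 816, 1991, 1515]
[period 2]
Births: 506 * 0.171 = 87
Band 2: 251 * 0.954 = 239
Band 3: 506 * 0.958 = 485
Band 4: 1408 * 0.937 = 1319
Band 5: 1968 * 0.96 = 1889
Band 6: 816 * 0.939 = 766
Band 7: 1991 * 0.932 + 1515 * 0.473 = 1856 + 717 = 2573
End of period: [87, 239, 485, 1319, 1889, 766, 2573]
Scenario A total after 2 periods: 7358
Scenario B projection —
[period 1]
Births: 1470 * 0.141 = 207
Band 2: 530 * 0.954 = 506
Band 3: 1470 * 0.958 = 1408
Band 4: 2100 * 0.937 = 1968
Band 5: 850 * 0.96 = 816
Band 6: 2120 * 0.939 = 1991
Band 7: 960 * 0.932 + 1310 * 0.473 = 895 + 620 = 1515
End of period: [207, 506, 1408, 1968, 816, 1991, 1515]
[period 2]
Births: 506 * 0.141 = 71
Band 2: 207 * 0.954 = 197
Band 3: 506 * 0.958 = 485
Band 4: 1408 * 0.937 = 1319
Band 5: 1968 * 0.96 = 1889
Band 6: 816 * 0.939 = 766
Band 7: 1991 * 0.932 + 1515 * 0.473 = 1856 + 717 = 2573
End of period: [71, 197, 485, 1319, 1889, 766, 2573]
Scenario B total after 2 periods: 7300
Difference B − A = 7300 − 7358 = -58

-58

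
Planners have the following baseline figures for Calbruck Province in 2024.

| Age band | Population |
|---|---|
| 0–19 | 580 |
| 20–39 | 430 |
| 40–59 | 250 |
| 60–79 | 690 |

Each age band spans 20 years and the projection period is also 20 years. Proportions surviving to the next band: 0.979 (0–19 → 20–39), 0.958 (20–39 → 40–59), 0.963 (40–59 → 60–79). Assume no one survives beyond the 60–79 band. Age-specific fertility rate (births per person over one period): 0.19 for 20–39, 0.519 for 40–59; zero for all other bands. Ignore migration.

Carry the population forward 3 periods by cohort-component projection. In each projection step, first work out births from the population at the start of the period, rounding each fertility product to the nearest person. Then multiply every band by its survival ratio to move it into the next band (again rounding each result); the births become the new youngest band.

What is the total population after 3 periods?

1360

Period 1.
Births: 430 × 0.19 = 82 ; 250 × 0.519 = 130 — total 212
20–39: 580 × 0.979 = 568
40–59: 430 × 0.958 = 412
60–79: 250 × 0.963 = 241
Population now: 0–19=212, 20–39=568, 40–59=412, 60–79=241
Period 2.
Births: 568 × 0.19 = 108 ; 412 × 0.519 = 214 — total 322
20–39: 212 × 0.979 = 208
40–59: 568 × 0.958 = 544
60–79: 412 × 0.963 = 397
Population now: 0–19=322, 20–39=208, 40–59=544, 60–79=397
Period 3.
Births: 208 × 0.19 = 40 ; 544 × 0.519 = 282 — total 322
20–39: 322 × 0.979 = 315
40–59: 208 × 0.958 = 199
60–79: 544 × 0.963 = 524
Population now: 0–19=322, 20–39=315, 40–59=199, 60–79=524
Total after period 3: 322 + 315 + 199 + 524 = 1360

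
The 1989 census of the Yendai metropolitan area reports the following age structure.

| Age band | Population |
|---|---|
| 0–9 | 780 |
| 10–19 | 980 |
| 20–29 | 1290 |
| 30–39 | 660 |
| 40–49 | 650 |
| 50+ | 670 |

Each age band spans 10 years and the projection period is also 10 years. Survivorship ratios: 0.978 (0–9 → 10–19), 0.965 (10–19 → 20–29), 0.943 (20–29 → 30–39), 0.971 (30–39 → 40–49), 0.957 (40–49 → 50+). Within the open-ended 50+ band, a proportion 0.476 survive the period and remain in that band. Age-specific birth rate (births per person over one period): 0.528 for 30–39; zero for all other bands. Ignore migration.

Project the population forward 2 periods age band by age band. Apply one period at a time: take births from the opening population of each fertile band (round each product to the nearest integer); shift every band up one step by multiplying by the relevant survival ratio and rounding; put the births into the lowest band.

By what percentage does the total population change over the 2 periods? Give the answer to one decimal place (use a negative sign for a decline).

-3.5

After projecting period 1:
Births: 660 * 0.528 = 348
10–19: 780 * 0.978 = 763
20–29: 980 * 0.965 = 946
30–39: 1290 * 0.943 = 1216
40–49: 660 * 0.971 = 641
50+: 650 * 0.957 + 670 * 0.476 = 622 + 319 = 941
→ [348, 763, 946, 1216, 641, 941]
After projecting period 2:
Births: 1216 * 0.528 = 642
10–19: 348 * 0.978 = 340
20–29: 763 * 0.965 = 736
30–39: 946 * 0.943 = 892
40–49: 1216 * 0.971 = 1181
50+: 641 * 0.957 + 941 * 0.476 = 613 + 448 = 1061
→ [642, 340, 736, 892, 1181, 1061]
Total: 5030 → 4852; change = -178; percentage change = -3.5%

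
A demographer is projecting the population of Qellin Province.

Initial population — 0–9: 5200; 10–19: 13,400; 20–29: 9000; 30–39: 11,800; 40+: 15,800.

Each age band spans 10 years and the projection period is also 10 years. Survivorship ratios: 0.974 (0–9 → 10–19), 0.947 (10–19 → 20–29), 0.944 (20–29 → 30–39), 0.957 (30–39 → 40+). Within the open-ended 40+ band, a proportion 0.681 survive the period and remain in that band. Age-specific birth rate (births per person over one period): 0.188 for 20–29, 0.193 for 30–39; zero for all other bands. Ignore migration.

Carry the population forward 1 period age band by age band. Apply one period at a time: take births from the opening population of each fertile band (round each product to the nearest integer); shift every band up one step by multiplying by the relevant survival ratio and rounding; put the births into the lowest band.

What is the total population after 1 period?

52273

Call the bands 1 to 5, youngest first.
After projecting period 1:
Births: 9000 × 0.188 = 1692 ; 11800 × 0.193 = 2277 ⇒ total 3969
Band 2: 5200 × 0.974 = 5065
Band 3: 13400 × 0.947 = 12690
Band 4: 9000 × 0.944 = 8496
Band 5: 11800 × 0.957 + 15800 × 0.681 = 11293 + 10760 = 22053
End of period: [3969, 5065, 12690, 8496, 22053]
Total after period 1: 3969 + 5065 + 12690 + 8496 + 22053 = 52273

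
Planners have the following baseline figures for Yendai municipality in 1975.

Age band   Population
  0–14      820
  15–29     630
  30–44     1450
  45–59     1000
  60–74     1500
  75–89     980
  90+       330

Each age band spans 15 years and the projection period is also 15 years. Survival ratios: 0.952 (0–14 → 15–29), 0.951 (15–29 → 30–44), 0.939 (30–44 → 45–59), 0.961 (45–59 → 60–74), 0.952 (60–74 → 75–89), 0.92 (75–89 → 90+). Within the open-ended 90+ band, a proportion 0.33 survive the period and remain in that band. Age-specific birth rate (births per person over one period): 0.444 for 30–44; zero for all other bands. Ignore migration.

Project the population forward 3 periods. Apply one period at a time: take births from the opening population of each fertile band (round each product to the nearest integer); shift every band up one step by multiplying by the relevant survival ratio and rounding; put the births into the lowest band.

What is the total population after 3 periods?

5036

Let band 1 be 0–14 through band 7 = 90+.
Period 1:
Births: 1450 * 0.444 = 644
Band 2: 820 * 0.952 = 781
Band 3: 630 * 0.951 = 599
Band 4: 1450 * 0.939 = 1362
Band 5: 1000 * 0.961 = 961
Band 6: 1500 * 0.952 = 1428
Band 7: 980 * 0.92 + 330 * 0.33 = 902 + 109 = 1011
→ [644, 781, 599, 1362, 961, 1428, 1011]
Period 2:
Births: 599 * 0.444 = 266
Band 2: 644 * 0.952 = 613
Band 3: 781 * 0.951 = 743
Band 4: 599 * 0.939 = 562
Band 5: 1362 * 0.961 = 1309
Band 6: 961 * 0.952 = 915
Band 7: 1428 * 0.92 + 1011 * 0.33 = 1314 + 334 = 1648
→ [266, 613, 743, 562, 1309, 915, 1648]
Period 3:
Births: 743 * 0.444 = 330
Band 2: 266 * 0.952 = 253
Band 3: 613 * 0.951 = 583
Band 4: 743 * 0.939 = 698
Band 5: 562 * 0.961 = 540
Band 6: 1309 * 0.952 = 1246
Band 7: 915 * 0.92 + 1648 * 0.33 = 842 + 544 = 1386
→ [330, 253, 583, 698, 540, 1246, 1386]
Total after period 3: 330 + 253 + 583 + 698 + 540 + 1246 + 1386 = 5036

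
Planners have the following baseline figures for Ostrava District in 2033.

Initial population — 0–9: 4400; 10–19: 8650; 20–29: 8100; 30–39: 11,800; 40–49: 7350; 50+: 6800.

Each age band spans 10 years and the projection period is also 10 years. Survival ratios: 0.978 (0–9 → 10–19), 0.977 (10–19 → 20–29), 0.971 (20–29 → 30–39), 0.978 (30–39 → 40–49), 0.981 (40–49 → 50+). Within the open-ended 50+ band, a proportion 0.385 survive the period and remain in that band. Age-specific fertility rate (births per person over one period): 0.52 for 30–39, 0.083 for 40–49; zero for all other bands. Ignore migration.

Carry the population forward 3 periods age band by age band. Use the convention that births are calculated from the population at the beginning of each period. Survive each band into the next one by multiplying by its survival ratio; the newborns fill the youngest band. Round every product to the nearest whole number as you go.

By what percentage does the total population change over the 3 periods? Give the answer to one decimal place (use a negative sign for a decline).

After projecting period 1:
Births: 11800 * 0.52 = 6136 ; 7350 * 0.083 = 610 — total 6746
10–19: 4400 * 0.978 = 4303
20–29: 8650 * 0.977 = 8451
30–39: 8100 * 0.971 = 7865
40–49: 11800 * 0.978 = 11540
50+: 7350 * 0.981 + 6800 * 0.385 = 7210 + 2618 = 9828
→ [6746, 4303, 8451, 7865, 11540, 9828]
After projecting period 2:
Births: 7865 * 0.52 = 4090 ; 11540 * 0.083 = 958 — total 5048
10–19: 6746 * 0.978 = 6598
20–29: 4303 * 0.977 = 4204
30–39: 8451 * 0.971 = 8206
40–49: 7865 * 0.978 = 7692
50+: 11540 * 0.981 + 9828 * 0.385 = 11321 + 3784 = 15105
→ [5048, 6598, 4204, 8206, 7692, 15105]
After projecting period 3:
Births: 8206 * 0.52 = 4267 ; 7692 * 0.083 = 638 — total 4905
10–19: 5048 * 0.978 = 4937
20–29: 6598 * 0.977 = 6446
30–39: 4204 * 0.971 = 4082
40–49: 8206 * 0.978 = 8025
50+: 7692 * 0.981 + 15105 * 0.385 = 7546 + 5815 = 13361
→ [4905, 4937, 6446, 4082, 8025, 13361]
Total: 47100 → 41756; change = -5344; percentage change = -11.3%

-11.3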